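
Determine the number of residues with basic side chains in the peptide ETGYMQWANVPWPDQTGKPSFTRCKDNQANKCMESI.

4

K, R, and H are the three residues with basic side chains (ε-amine, guanidinium, and imidazole respectively).
Matching residues: K18, R23, K25, K31.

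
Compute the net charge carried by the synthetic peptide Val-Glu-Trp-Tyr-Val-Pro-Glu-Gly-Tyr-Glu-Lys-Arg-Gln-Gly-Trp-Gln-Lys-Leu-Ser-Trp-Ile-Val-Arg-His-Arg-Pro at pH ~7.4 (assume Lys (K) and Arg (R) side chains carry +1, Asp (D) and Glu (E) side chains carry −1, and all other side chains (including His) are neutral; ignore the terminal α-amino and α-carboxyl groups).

+2

Positive (K, R): Lys11, Arg12, Lys17, Arg23, Arg25 → +5.
Negative (D, E): Glu2, Glu7, Glu10 → −3.
Net charge = (+5) + (−3) = +2.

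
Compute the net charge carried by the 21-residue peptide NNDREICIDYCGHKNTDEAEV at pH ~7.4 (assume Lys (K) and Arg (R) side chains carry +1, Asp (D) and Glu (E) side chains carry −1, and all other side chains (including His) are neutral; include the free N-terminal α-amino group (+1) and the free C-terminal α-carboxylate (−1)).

-4

Positive (K, R): R4, K14 → +2.
Negative (D, E): D3, E5, D9, D17, E18, E20 → −6.
The N-terminus (+1) and C-terminus (−1) cancel.
Net charge = (+2) + (−6) = −4.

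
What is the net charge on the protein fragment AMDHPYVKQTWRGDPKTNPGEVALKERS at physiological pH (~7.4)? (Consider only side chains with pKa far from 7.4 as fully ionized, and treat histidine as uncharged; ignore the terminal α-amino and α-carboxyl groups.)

+1

The side chains ionized at physiological pH are Lys/Arg (+1) and Asp/Glu (−1); with His treated as neutral, nothing else contributes.
Positive (K, R): K8, R12, K16, K25, R27 → +5.
Negative (D, E): D3, D14, E21, E26 → −4.
Net charge = (+5) + (−4) = +1.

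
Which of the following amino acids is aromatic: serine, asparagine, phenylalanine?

phenylalanine

Phenylalanine (F), tryptophan (W), and tyrosine (Y) have aromatic ring side chains.
Of the listed options, only phenylalanine belongs to this group.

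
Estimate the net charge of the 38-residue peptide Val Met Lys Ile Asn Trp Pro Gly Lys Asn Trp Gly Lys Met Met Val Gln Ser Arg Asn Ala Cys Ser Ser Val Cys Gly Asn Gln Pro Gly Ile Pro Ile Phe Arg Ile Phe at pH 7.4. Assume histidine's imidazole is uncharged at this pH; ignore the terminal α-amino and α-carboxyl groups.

Near pH 7.4, K and R contribute +1 each, D and E contribute −1 each, and every other side chain (His included, as stated) is uncharged.
Positive (K, R): Lys3, Lys9, Lys13, Arg19, Arg36 → +5.
Negative (D, E): none → −0.
Net charge = (+5) + (−0) = +5.

+5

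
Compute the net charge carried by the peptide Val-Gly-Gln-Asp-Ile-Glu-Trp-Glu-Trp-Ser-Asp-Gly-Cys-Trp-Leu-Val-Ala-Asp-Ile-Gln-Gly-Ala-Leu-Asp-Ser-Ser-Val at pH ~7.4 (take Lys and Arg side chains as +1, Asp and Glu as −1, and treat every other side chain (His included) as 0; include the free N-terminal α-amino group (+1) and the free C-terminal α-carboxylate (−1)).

Positive (K, R): none → +0.
Negative (D, E): Asp4, Glu6, Glu8, Asp11, Asp18, Asp24 → −6.
The N-terminus (+1) and C-terminus (−1) cancel.
Net charge = (+0) + (−6) = −6.

-6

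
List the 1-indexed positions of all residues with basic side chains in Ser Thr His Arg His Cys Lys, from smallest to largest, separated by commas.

K, R, and H are the three residues with basic side chains (ε-amine, guanidinium, and imidazole respectively).
Matching residues: His3, Arg4, His5, Lys7.

3, 4, 5, 7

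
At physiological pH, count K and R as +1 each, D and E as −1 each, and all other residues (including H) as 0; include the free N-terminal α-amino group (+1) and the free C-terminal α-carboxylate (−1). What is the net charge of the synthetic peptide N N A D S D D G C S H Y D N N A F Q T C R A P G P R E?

Positive (K, R): R21, R26 → +2.
Negative (D, E): D4, D6, D7, D13, E27 → −5.
The N-terminus (+1) and C-terminus (−1) cancel.
Net charge = (+2) + (−5) = −3.

-3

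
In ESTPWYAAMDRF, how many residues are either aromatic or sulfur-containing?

4

Aromatic: F, W, Y. Sulfur-containing: C, M.
Aromatic residues here: W5, Y6, F12 (3).
Sulfur-containing residues here: M9 (1).
The two groups share no amino acid, so total = 3 + 1 = 4.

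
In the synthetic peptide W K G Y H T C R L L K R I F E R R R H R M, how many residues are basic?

K, R, and H are the three residues with basic side chains (ε-amine, guanidinium, and imidazole respectively).
Matching residues: K2, H5, R8, K11, R12, R16, R17, R18, H19, R20.

10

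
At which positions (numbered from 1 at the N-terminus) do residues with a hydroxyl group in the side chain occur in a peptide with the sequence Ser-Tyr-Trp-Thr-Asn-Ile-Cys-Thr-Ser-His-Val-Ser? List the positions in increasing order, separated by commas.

1, 2, 4, 8, 9, 12

Serine (S), threonine (T), and tyrosine (Y) each carry a hydroxyl group on the side chain.
Matching residues: Ser1, Tyr2, Thr4, Thr8, Ser9, Ser12.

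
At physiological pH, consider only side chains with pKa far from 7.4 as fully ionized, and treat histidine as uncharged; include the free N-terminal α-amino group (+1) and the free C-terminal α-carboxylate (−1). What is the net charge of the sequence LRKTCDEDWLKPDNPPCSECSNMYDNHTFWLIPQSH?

Near pH 7.4, K and R contribute +1 each, D and E contribute −1 each, and every other side chain (His included, as stated) is uncharged.
Positive (K, R): R2, K3, K11 → +3.
Negative (D, E): D6, E7, D8, D13, E19, D25 → −6.
The N-terminus (+1) and C-terminus (−1) cancel.
Net charge = (+3) + (−6) = −3.

-3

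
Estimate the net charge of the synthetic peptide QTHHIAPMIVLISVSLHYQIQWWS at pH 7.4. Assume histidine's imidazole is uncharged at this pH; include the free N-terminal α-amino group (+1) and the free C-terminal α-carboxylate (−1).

0

At pH ~7.4 the Lys and Arg side chains are protonated (+1), the Asp and Glu side chains are deprotonated (−1), and with His taken as neutral all other side chains carry no charge.
Positive (K, R): none → +0.
Negative (D, E): none → −0.
The N-terminus (+1) and C-terminus (−1) cancel.
Net charge = (+0) + (−0) = 0.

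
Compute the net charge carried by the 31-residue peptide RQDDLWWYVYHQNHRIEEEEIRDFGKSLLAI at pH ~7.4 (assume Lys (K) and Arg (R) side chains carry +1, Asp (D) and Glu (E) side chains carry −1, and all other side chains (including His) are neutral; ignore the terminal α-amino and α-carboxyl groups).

Positive (K, R): R1, R15, R22, K26 → +4.
Negative (D, E): D3, D4, E17, E18, E19, E20, D23 → −7.
Net charge = (+4) + (−7) = −3.

-3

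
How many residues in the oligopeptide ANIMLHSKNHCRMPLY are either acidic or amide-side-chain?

Acidic: D, E. Amide-side-chain: N, Q.
Acidic residues here: none (0).
Amide-side-chain residues here: N2, N9 (2).
The two groups share no amino acid, so total = 0 + 2 = 2.

2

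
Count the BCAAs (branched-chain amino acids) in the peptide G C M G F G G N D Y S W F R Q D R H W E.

0

V, L, and I make up the branched-chain aliphatic group.
None of the 20 residues belong to this group.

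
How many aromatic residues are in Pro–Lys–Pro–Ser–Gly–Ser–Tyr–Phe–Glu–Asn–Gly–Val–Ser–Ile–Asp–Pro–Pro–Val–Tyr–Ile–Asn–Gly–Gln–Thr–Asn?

F, W, and Y each carry an aromatic ring on the side chain.
Matching residues: Tyr7, Phe8, Tyr19.

3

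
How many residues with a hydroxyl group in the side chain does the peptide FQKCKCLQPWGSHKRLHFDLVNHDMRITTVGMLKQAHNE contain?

3

S, T, and Y are the three residues with a side-chain hydroxyl.
Matching residues: S12, T28, T29.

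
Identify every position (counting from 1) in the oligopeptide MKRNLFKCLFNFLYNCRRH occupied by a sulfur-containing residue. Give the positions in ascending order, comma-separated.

1, 8, 16

Matching residues: M1, C8, C16.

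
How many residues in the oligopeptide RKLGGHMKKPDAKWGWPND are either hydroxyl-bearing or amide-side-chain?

Hydroxyl-bearing: S, T, Y. Amide-side-chain: N, Q.
Hydroxyl-bearing residues here: none (0).
Amide-side-chain residues here: N18 (1).
The two groups share no amino acid, so total = 0 + 1 = 1.

1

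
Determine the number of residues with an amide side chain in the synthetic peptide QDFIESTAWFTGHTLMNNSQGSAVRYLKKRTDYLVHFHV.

Asparagine (N) and glutamine (Q) have uncharged amide side chains.
Matching residues: Q1, N17, N18, Q20.

4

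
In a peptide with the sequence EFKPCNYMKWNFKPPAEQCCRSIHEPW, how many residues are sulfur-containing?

4

Cysteine (C, thiol) and methionine (M, thioether) are the two sulfur-containing amino acids.
Matching residues: C5, M8, C19, C20.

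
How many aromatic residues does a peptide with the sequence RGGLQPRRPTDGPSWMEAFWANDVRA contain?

3

Phenylalanine (F), tryptophan (W), and tyrosine (Y) have aromatic ring side chains.
Matching residues: W15, F19, W20.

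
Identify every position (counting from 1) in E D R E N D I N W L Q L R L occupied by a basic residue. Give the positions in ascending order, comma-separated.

3, 13

Matching residues: R3, R13.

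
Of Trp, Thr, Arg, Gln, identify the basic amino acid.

K, R, and H are the three residues with basic side chains (ε-amine, guanidinium, and imidazole respectively).
Of the listed options, only Arg belongs to this group.

Arg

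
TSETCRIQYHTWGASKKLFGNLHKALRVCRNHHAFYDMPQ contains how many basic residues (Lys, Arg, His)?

10

Matching residues: R6, H10, K16, K17, H23, K24, R27, R30, H32, H33.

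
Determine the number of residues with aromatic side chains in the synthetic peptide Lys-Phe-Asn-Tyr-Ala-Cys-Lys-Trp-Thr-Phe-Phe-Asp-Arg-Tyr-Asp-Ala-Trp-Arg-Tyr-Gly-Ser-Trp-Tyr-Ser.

Phenylalanine (F), tryptophan (W), and tyrosine (Y) have aromatic ring side chains.
Matching residues: Phe2, Tyr4, Trp8, Phe10, Phe11, Tyr14, Trp17, Tyr19, Trp22, Tyr23.

10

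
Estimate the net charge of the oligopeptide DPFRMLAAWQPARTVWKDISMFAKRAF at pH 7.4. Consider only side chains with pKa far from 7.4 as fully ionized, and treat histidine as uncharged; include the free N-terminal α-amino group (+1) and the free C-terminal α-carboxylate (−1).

The side chains ionized at physiological pH are Lys/Arg (+1) and Asp/Glu (−1); with His treated as neutral, nothing else contributes.
Positive (K, R): R4, R13, K17, K24, R25 → +5.
Negative (D, E): D1, D18 → −2.
The N-terminus (+1) and C-terminus (−1) cancel.
Net charge = (+5) + (−2) = +3.

+3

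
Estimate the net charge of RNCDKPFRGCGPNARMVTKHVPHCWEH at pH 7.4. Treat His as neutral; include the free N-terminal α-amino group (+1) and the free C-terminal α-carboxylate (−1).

+3

Near pH 7.4, K and R contribute +1 each, D and E contribute −1 each, and every other side chain (His included, as stated) is uncharged.
Positive (K, R): R1, K5, R8, R15, K19 → +5.
Negative (D, E): D4, E26 → −2.
The N-terminus (+1) and C-terminus (−1) cancel.
Net charge = (+5) + (−2) = +3.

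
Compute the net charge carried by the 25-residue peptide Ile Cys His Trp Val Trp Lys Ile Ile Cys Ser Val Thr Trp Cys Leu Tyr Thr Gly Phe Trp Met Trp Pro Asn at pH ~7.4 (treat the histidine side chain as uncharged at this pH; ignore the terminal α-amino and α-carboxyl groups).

+1

At pH ~7.4 the Lys and Arg side chains are protonated (+1), the Asp and Glu side chains are deprotonated (−1), and with His taken as neutral all other side chains carry no charge.
Positive (K, R): Lys7 → +1.
Negative (D, E): none → −0.
Net charge = (+1) + (−0) = +1.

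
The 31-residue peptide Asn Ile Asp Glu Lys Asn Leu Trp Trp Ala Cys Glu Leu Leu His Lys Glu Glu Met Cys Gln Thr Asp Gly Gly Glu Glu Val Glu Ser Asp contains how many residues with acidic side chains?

Aspartate (D) and glutamate (E) have carboxylic-acid side chains and are the acidic amino acids.
Matching residues: Asp3, Glu4, Glu12, Glu17, Glu18, Asp23, Glu26, Glu27, Glu29, Asp31.

10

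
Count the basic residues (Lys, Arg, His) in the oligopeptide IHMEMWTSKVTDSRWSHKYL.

Matching residues: H2, K9, R14, H17, K18.

5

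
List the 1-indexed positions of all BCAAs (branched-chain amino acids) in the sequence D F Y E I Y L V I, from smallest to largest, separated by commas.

V, L, and I make up the branched-chain aliphatic group.
Matching residues: I5, L7, V8, I9.

5, 7, 8, 9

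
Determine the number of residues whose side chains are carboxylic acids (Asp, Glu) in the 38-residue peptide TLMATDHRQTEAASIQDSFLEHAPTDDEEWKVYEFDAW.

10

Matching residues: D6, E11, D17, E21, D26, D27, E28, E29, E34, D36.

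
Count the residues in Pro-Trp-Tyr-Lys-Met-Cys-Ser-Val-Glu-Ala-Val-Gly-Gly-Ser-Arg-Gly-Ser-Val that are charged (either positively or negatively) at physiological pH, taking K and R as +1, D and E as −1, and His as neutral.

Charged side chains at pH ~7.4: K, R (positive); D, E (negative).
Matching residues: Lys4, Glu9, Arg15.

3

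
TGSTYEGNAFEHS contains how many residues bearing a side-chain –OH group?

5

Serine (S), threonine (T), and tyrosine (Y) each carry a hydroxyl group on the side chain.
Matching residues: T1, S3, T4, Y5, S13.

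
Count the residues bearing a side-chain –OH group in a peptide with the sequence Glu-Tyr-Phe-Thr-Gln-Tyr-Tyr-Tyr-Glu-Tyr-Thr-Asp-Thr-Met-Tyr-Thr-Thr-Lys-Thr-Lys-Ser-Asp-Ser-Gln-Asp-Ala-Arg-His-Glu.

14

Serine (S), threonine (T), and tyrosine (Y) each carry a hydroxyl group on the side chain.
Matching residues: Tyr2, Thr4, Tyr6, Tyr7, Tyr8, Tyr10, Thr11, Thr13, Tyr15, Thr16, Thr17, Thr19, Ser21, Ser23.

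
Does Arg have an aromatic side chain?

The aromatic amino acids are Phe (F, benzyl), Trp (W, indole), and Tyr (Y, phenol).
Arginine is not in this group.

No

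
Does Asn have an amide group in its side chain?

Yes

Only N (asparagine) and Q (glutamine) carry a side-chain carboxamide.
Asparagine is in this group.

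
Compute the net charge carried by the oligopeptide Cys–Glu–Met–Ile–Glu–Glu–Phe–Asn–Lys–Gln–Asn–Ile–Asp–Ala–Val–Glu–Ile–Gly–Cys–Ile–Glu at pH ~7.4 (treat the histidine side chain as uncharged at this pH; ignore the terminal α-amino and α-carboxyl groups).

At pH ~7.4 the Lys and Arg side chains are protonated (+1), the Asp and Glu side chains are deprotonated (−1), and with His taken as neutral all other side chains carry no charge.
Positive (K, R): Lys9 → +1.
Negative (D, E): Glu2, Glu5, Glu6, Asp13, Glu16, Glu21 → −6.
Net charge = (+1) + (−6) = −5.

-5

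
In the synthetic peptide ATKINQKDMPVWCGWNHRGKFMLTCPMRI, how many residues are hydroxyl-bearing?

2

Serine (S), threonine (T), and tyrosine (Y) each carry a hydroxyl group on the side chain.
Matching residues: T2, T24.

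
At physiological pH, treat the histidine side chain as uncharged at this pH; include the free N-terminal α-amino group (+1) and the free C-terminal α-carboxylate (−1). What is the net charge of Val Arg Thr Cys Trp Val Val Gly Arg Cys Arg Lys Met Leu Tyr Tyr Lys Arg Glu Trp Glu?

At pH ~7.4 the Lys and Arg side chains are protonated (+1), the Asp and Glu side chains are deprotonated (−1), and with His taken as neutral all other side chains carry no charge.
Positive (K, R): Arg2, Arg9, Arg11, Lys12, Lys17, Arg18 → +6.
Negative (D, E): Glu19, Glu21 → −2.
The N-terminus (+1) and C-terminus (−1) cancel.
Net charge = (+6) + (−2) = +4.

+4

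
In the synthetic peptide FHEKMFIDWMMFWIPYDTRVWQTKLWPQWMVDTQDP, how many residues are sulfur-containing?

Cysteine (C, thiol) and methionine (M, thioether) are the two sulfur-containing amino acids.
Matching residues: M5, M10, M11, M30.

4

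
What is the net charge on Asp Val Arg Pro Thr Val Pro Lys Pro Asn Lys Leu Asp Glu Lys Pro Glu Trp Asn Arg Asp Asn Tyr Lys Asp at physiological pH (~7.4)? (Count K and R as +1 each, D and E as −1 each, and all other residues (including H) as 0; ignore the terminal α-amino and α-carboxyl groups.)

0

Positive (K, R): Arg3, Lys8, Lys11, Lys15, Arg20, Lys24 → +6.
Negative (D, E): Asp1, Asp13, Glu14, Glu17, Asp21, Asp25 → −6.
Net charge = (+6) + (−6) = 0.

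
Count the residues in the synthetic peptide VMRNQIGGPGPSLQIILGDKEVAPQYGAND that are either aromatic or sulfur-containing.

2

Aromatic: F, W, Y. Sulfur-containing: C, M.
Aromatic residues here: Y26 (1).
Sulfur-containing residues here: M2 (1).
The two groups share no amino acid, so total = 1 + 1 = 2.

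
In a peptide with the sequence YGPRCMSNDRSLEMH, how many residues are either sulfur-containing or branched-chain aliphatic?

4

Sulfur-containing: C, M. Branched-chain aliphatic: I, L, V.
Sulfur-containing residues here: C5, M6, M14 (3).
Branched-chain aliphatic residues here: L12 (1).
The two groups share no amino acid, so total = 3 + 1 = 4.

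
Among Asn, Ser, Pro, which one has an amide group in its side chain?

Asn

Only N (asparagine) and Q (glutamine) carry a side-chain carboxamide.
Of the listed options, only Asn belongs to this group.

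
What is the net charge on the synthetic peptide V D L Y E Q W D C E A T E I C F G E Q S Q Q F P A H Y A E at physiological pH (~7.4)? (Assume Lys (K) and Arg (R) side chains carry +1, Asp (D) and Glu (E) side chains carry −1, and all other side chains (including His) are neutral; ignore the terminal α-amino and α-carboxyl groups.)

Positive (K, R): none → +0.
Negative (D, E): D2, E5, D8, E10, E13, E18, E29 → −7.
Net charge = (+0) + (−7) = −7.

-7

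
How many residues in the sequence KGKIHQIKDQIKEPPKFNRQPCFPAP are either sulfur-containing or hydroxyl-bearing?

1

Sulfur-containing: C, M. Hydroxyl-bearing: S, T, Y.
Sulfur-containing residues here: C22 (1).
Hydroxyl-bearing residues here: none (0).
The two groups share no amino acid, so total = 1 + 0 = 1.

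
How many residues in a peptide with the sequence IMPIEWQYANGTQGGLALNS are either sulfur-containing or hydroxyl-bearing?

Sulfur-containing: C, M. Hydroxyl-bearing: S, T, Y.
Sulfur-containing residues here: M2 (1).
Hydroxyl-bearing residues here: Y8, T12, S20 (3).
The two groups share no amino acid, so total = 1 + 3 = 4.

4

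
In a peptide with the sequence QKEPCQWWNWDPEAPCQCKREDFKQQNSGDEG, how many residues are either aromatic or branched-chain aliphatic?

Aromatic: F, W, Y. Branched-chain aliphatic: I, L, V.
Aromatic residues here: W7, W8, W10, F23 (4).
Branched-chain aliphatic residues here: none (0).
The two groups share no amino acid, so total = 4 + 0 = 4.

4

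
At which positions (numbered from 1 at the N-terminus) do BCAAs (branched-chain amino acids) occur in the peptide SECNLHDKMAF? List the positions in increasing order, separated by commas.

Valine (V), leucine (L), and isoleucine (I) are the branched-chain amino acids.
Matching residues: L5.

5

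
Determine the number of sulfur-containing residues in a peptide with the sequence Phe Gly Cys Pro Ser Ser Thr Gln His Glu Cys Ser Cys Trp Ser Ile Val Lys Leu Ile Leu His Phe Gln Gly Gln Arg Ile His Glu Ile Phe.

3

Cysteine (C, thiol) and methionine (M, thioether) are the two sulfur-containing amino acids.
Matching residues: Cys3, Cys11, Cys13.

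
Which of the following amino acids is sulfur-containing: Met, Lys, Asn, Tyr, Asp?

Met

The sulfur-bearing residues are cysteine (–SH) and methionine (–S–CH₃).
Of the listed options, only Met belongs to this group.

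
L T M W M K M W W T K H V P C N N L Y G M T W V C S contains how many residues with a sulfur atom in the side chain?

6

Only Cys (C) and Met (M) have a sulfur atom in the side chain.
Matching residues: M3, M5, M7, C15, M21, C25.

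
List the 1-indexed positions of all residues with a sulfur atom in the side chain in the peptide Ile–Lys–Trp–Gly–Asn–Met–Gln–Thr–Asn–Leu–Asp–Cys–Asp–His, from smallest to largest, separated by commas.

6, 12

The sulfur-bearing residues are cysteine (–SH) and methionine (–S–CH₃).
Matching residues: Met6, Cys12.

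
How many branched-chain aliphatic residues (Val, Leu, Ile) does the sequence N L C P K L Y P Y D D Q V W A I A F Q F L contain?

Matching residues: L2, L6, V13, I16, L21.

5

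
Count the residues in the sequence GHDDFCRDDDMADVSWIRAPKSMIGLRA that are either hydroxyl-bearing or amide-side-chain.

2

Hydroxyl-bearing: S, T, Y. Amide-side-chain: N, Q.
Hydroxyl-bearing residues here: S15, S22 (2).
Amide-side-chain residues here: none (0).
The two groups share no amino acid, so total = 2 + 0 = 2.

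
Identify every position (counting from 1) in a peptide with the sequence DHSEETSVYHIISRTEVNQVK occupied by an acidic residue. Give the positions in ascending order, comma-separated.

1, 4, 5, 16

Aspartate (D) and glutamate (E) have carboxylic-acid side chains and are the acidic amino acids.
Matching residues: D1, E4, E5, E16.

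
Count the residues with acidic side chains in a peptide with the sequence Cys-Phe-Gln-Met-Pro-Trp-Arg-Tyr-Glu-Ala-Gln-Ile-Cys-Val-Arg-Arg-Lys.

1

Aspartate (D) and glutamate (E) have carboxylic-acid side chains and are the acidic amino acids.
Matching residues: Glu9.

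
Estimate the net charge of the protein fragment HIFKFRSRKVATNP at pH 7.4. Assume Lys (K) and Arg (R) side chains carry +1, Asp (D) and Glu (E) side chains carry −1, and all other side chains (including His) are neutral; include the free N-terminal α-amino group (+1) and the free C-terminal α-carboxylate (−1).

Positive (K, R): K4, R6, R8, K9 → +4.
Negative (D, E): none → −0.
The N-terminus (+1) and C-terminus (−1) cancel.
Net charge = (+4) + (−0) = +4.

+4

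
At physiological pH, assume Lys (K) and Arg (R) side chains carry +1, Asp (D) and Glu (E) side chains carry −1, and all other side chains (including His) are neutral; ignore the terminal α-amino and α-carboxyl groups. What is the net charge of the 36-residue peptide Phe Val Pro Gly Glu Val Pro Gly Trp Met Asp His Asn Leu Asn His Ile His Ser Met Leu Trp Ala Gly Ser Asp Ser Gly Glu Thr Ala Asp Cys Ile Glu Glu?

-7

Positive (K, R): none → +0.
Negative (D, E): Glu5, Asp11, Asp26, Glu29, Asp32, Glu35, Glu36 → −7.
Net charge = (+0) + (−7) = −7.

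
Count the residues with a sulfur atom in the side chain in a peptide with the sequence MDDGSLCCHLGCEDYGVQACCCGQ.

Cysteine (C, thiol) and methionine (M, thioether) are the two sulfur-containing amino acids.
Matching residues: M1, C7, C8, C12, C20, C21, C22.

7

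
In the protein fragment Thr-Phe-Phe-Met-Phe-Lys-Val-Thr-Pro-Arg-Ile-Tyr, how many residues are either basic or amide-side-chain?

Basic: H, K, R. Amide-side-chain: N, Q.
Basic residues here: Lys6, Arg10 (2).
Amide-side-chain residues here: none (0).
The two groups share no amino acid, so total = 2 + 0 = 2.

2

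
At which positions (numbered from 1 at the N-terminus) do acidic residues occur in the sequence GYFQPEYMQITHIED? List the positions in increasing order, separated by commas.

6, 14, 15

Aspartate (D) and glutamate (E) have carboxylic-acid side chains and are the acidic amino acids.
Matching residues: E6, E14, D15.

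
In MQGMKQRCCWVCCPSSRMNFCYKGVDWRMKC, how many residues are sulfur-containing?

Only Cys (C) and Met (M) have a sulfur atom in the side chain.
Matching residues: M1, M4, C8, C9, C12, C13, M18, C21, M29, C31.

10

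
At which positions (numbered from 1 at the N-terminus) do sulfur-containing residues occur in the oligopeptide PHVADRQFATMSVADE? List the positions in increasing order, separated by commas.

The sulfur-bearing residues are cysteine (–SH) and methionine (–S–CH₃).
Matching residues: M11.

11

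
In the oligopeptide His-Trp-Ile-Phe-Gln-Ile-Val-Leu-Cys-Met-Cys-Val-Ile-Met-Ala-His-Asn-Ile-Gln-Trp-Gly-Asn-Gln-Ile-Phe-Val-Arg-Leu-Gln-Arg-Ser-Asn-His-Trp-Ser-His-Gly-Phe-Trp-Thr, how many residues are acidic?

Only D (aspartate) and E (glutamate) carry a side-chain carboxylic acid.
None of the 40 residues belong to this group.

0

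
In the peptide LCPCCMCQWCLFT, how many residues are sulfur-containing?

6

The sulfur-bearing residues are cysteine (–SH) and methionine (–S–CH₃).
Matching residues: C2, C4, C5, M6, C7, C10.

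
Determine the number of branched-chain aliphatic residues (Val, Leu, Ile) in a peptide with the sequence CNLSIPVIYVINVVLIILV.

Matching residues: L3, I5, V7, I8, V10, I11, V13, V14, L15, I16, I17, L18, V19.

13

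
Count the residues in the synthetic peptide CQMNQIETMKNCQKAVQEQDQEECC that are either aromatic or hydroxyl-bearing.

1

Aromatic: F, W, Y. Hydroxyl-bearing: S, T, Y.
Aromatic residues here: none (0).
Hydroxyl-bearing residues here: T8 (1).
(Y belongs to both groups, but none appear in this sequence.) Total = 0 + 1 = 1.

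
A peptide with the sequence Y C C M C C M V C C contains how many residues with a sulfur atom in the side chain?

8

Cysteine (C, thiol) and methionine (M, thioether) are the two sulfur-containing amino acids.
Matching residues: C2, C3, M4, C5, C6, M7, C9, C10.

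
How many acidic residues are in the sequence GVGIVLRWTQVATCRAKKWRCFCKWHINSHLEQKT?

The acidic residues are Asp (D) and Glu (E), whose side chains end in a carboxylate group.
Matching residues: E32.

1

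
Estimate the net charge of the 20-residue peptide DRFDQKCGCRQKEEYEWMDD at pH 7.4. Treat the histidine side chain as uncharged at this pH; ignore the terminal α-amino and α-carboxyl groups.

-3

The side chains ionized at physiological pH are Lys/Arg (+1) and Asp/Glu (−1); with His treated as neutral, nothing else contributes.
Positive (K, R): R2, K6, R10, K12 → +4.
Negative (D, E): D1, D4, E13, E14, E16, D19, D20 → −7.
Net charge = (+4) + (−7) = −3.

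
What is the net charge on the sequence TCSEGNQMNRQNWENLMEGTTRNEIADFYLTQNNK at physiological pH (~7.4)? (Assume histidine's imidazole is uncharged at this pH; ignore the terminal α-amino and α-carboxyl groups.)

The side chains ionized at physiological pH are Lys/Arg (+1) and Asp/Glu (−1); with His treated as neutral, nothing else contributes.
Positive (K, R): R10, R22, K35 → +3.
Negative (D, E): E4, E14, E18, E24, D27 → −5.
Net charge = (+3) + (−5) = −2.

-2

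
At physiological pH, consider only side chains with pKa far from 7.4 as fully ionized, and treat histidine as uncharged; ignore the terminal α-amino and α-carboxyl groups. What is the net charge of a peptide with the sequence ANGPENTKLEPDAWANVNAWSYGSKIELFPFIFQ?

-2

The side chains ionized at physiological pH are Lys/Arg (+1) and Asp/Glu (−1); with His treated as neutral, nothing else contributes.
Positive (K, R): K8, K25 → +2.
Negative (D, E): E5, E10, D12, E27 → −4.
Net charge = (+2) + (−4) = −2.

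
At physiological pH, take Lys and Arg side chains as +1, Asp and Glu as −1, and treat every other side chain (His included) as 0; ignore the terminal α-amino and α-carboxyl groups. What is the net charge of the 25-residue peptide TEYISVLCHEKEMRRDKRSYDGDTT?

-1

Positive (K, R): K11, R14, R15, K17, R18 → +5.
Negative (D, E): E2, E10, E12, D16, D21, D23 → −6.
Net charge = (+5) + (−6) = −1.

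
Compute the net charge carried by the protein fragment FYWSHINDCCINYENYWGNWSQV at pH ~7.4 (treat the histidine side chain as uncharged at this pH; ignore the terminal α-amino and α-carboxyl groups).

-2

Near pH 7.4, K and R contribute +1 each, D and E contribute −1 each, and every other side chain (His included, as stated) is uncharged.
Positive (K, R): none → +0.
Negative (D, E): D8, E14 → −2.
Net charge = (+0) + (−2) = −2.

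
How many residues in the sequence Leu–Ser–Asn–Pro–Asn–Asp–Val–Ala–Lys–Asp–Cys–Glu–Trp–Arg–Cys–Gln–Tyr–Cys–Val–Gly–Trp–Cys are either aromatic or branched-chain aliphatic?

Aromatic: F, W, Y. Branched-chain aliphatic: I, L, V.
Aromatic residues here: Trp13, Tyr17, Trp21 (3).
Branched-chain aliphatic residues here: Leu1, Val7, Val19 (3).
The two groups share no amino acid, so total = 3 + 3 = 6.

6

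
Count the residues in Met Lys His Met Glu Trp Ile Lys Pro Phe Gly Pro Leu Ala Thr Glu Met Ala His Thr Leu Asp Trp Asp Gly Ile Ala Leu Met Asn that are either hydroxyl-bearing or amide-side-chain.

3

Hydroxyl-bearing: S, T, Y. Amide-side-chain: N, Q.
Hydroxyl-bearing residues here: Thr15, Thr20 (2).
Amide-side-chain residues here: Asn30 (1).
The two groups share no amino acid, so total = 2 + 1 = 3.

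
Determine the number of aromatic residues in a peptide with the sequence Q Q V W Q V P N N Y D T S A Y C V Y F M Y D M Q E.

F, W, and Y each carry an aromatic ring on the side chain.
Matching residues: W4, Y10, Y15, Y18, F19, Y21.

6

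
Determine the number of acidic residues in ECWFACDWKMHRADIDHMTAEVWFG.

Aspartate (D) and glutamate (E) have carboxylic-acid side chains and are the acidic amino acids.
Matching residues: E1, D7, D14, D16, E21.

5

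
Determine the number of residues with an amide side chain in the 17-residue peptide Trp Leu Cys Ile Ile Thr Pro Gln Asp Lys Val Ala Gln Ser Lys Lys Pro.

2

The amide-side-chain residues are Asn (N) and Gln (Q).
Matching residues: Gln8, Gln13.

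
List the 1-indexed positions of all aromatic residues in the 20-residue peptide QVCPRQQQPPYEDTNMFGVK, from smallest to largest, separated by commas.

11, 17

Phenylalanine (F), tryptophan (W), and tyrosine (Y) have aromatic ring side chains.
Matching residues: Y11, F17.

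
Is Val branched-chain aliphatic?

Valine (V), leucine (L), and isoleucine (I) are the branched-chain amino acids.
Valine is in this group.

Yes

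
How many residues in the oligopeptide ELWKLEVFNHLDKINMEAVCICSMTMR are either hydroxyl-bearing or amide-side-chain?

4

Hydroxyl-bearing: S, T, Y. Amide-side-chain: N, Q.
Hydroxyl-bearing residues here: S23, T25 (2).
Amide-side-chain residues here: N9, N15 (2).
The two groups share no amino acid, so total = 2 + 2 = 4.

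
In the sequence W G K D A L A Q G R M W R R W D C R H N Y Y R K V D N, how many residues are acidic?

Only D (aspartate) and E (glutamate) carry a side-chain carboxylic acid.
Matching residues: D4, D16, D26.

3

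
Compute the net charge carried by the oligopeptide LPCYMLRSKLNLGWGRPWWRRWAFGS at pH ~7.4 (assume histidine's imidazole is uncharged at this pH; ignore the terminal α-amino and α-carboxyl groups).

+5

The side chains ionized at physiological pH are Lys/Arg (+1) and Asp/Glu (−1); with His treated as neutral, nothing else contributes.
Positive (K, R): R7, K9, R16, R20, R21 → +5.
Negative (D, E): none → −0.
Net charge = (+5) + (−0) = +5.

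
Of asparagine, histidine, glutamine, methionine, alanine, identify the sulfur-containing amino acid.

methionine

The sulfur-bearing residues are cysteine (–SH) and methionine (–S–CH₃).
Of the listed options, only methionine belongs to this group.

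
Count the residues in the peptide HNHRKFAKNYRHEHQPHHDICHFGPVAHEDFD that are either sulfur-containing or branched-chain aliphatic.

3

Sulfur-containing: C, M. Branched-chain aliphatic: I, L, V.
Sulfur-containing residues here: C21 (1).
Branched-chain aliphatic residues here: I20, V26 (2).
The two groups share no amino acid, so total = 1 + 2 = 3.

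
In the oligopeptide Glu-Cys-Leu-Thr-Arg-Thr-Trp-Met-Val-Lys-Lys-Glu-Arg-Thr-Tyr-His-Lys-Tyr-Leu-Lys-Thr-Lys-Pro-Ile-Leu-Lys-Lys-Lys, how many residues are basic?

11

Lysine (K), arginine (R), and histidine (H) have basic, nitrogen-containing side chains.
Matching residues: Arg5, Lys10, Lys11, Arg13, His16, Lys17, Lys20, Lys22, Lys26, Lys27, Lys28.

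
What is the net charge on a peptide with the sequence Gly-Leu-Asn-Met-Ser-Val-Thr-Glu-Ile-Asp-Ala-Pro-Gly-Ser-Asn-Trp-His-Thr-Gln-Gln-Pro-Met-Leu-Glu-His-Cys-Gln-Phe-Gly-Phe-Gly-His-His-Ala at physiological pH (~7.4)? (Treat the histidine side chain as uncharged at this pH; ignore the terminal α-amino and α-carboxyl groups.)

The side chains ionized at physiological pH are Lys/Arg (+1) and Asp/Glu (−1); with His treated as neutral, nothing else contributes.
Positive (K, R): none → +0.
Negative (D, E): Glu8, Asp10, Glu24 → −3.
Net charge = (+0) + (−3) = −3.

-3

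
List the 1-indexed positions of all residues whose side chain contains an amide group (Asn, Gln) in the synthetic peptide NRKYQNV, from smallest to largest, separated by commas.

Matching residues: N1, Q5, N6.

1, 5, 6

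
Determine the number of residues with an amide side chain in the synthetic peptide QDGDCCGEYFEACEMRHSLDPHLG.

Only N (asparagine) and Q (glutamine) carry a side-chain carboxamide.
Matching residues: Q1.

1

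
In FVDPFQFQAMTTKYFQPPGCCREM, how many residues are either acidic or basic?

Acidic: D, E. Basic: H, K, R.
Acidic residues here: D3, E23 (2).
Basic residues here: K13, R22 (2).
The two groups share no amino acid, so total = 2 + 2 = 4.

4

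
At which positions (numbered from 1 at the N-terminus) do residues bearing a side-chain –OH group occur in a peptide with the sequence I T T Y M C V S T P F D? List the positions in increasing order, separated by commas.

Serine (S), threonine (T), and tyrosine (Y) each carry a hydroxyl group on the side chain.
Matching residues: T2, T3, Y4, S8, T9.

2, 3, 4, 8, 9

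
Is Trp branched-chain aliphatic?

V, L, and I make up the branched-chain aliphatic group.
Tryptophan is not in this group.

No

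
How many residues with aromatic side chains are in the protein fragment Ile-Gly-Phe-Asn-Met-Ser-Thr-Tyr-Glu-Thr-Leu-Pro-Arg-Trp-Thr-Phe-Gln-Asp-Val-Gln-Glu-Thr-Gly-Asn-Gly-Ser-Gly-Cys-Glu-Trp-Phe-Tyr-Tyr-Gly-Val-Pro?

Phenylalanine (F), tryptophan (W), and tyrosine (Y) have aromatic ring side chains.
Matching residues: Phe3, Tyr8, Trp14, Phe16, Trp30, Phe31, Tyr32, Tyr33.

8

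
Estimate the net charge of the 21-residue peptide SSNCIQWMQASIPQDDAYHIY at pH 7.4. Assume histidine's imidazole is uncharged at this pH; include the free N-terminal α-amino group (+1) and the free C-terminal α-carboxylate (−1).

The side chains ionized at physiological pH are Lys/Arg (+1) and Asp/Glu (−1); with His treated as neutral, nothing else contributes.
Positive (K, R): none → +0.
Negative (D, E): D15, D16 → −2.
The N-terminus (+1) and C-terminus (−1) cancel.
Net charge = (+0) + (−2) = −2.

-2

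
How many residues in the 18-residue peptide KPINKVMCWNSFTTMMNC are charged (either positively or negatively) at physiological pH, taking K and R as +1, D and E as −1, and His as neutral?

Charged side chains at pH ~7.4: K, R (positive); D, E (negative).
Matching residues: K1, K5.

2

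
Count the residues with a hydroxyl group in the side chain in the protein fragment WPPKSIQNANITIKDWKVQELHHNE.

2

The –OH-bearing residues are Ser, Thr (aliphatic alcohols), and Tyr (phenol).
Matching residues: S5, T12.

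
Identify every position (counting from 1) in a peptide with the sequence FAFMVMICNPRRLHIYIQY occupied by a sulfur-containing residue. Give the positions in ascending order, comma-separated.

Only Cys (C) and Met (M) have a sulfur atom in the side chain.
Matching residues: M4, M6, C8.

4, 6, 8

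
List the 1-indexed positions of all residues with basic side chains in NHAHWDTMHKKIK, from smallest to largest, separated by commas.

2, 4, 9, 10, 11, 13

Lysine (K), arginine (R), and histidine (H) have basic, nitrogen-containing side chains.
Matching residues: H2, H4, H9, K10, K11, K13.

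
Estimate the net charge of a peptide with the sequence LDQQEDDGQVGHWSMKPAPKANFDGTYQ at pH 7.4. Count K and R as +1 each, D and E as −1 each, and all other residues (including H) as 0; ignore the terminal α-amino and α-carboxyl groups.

Positive (K, R): K16, K20 → +2.
Negative (D, E): D2, E5, D6, D7, D24 → −5.
Net charge = (+2) + (−5) = −3.

-3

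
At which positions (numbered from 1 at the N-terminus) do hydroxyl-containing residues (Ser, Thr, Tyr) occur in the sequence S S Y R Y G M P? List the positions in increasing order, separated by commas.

Matching residues: S1, S2, Y3, Y5.

1, 2, 3, 5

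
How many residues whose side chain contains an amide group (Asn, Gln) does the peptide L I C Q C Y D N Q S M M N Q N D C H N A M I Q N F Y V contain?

9

Matching residues: Q4, N8, Q9, N13, Q14, N15, N19, Q23, N24.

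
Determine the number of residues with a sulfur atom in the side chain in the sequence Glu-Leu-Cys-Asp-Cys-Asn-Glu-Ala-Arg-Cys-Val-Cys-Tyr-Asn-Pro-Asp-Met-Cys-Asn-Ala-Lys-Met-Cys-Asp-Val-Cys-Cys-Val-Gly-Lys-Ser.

The sulfur-bearing residues are cysteine (–SH) and methionine (–S–CH₃).
Matching residues: Cys3, Cys5, Cys10, Cys12, Met17, Cys18, Met22, Cys23, Cys26, Cys27.

10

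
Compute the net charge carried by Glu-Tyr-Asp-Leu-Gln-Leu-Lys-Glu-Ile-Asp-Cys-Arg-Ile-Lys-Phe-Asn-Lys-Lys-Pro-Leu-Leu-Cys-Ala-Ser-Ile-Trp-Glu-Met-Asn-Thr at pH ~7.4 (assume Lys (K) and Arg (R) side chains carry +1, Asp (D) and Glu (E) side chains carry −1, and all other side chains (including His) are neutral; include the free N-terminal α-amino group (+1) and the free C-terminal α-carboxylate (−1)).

Positive (K, R): Lys7, Arg12, Lys14, Lys17, Lys18 → +5.
Negative (D, E): Glu1, Asp3, Glu8, Asp10, Glu27 → −5.
The N-terminus (+1) and C-terminus (−1) cancel.
Net charge = (+5) + (−5) = 0.

0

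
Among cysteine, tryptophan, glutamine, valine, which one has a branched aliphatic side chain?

valine

V, L, and I make up the branched-chain aliphatic group.
Of the listed options, only valine belongs to this group.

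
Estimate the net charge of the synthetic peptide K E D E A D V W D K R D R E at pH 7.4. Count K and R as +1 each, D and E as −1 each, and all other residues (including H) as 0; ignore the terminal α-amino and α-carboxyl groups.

Positive (K, R): K1, K10, R11, R13 → +4.
Negative (D, E): E2, D3, E4, D6, D9, D12, E14 → −7.
Net charge = (+4) + (−7) = −3.

-3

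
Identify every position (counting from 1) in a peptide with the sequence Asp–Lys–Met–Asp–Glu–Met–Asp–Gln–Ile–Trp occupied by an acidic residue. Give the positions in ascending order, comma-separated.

1, 4, 5, 7

Only D (aspartate) and E (glutamate) carry a side-chain carboxylic acid.
Matching residues: Asp1, Asp4, Glu5, Asp7.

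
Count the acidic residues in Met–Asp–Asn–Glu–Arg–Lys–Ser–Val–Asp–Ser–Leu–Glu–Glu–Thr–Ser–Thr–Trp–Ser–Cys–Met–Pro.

Only D (aspartate) and E (glutamate) carry a side-chain carboxylic acid.
Matching residues: Asp2, Glu4, Asp9, Glu12, Glu13.

5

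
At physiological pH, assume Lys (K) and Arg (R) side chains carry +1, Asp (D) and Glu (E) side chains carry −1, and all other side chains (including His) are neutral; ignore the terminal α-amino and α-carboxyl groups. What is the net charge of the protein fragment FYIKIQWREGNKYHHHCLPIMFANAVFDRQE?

+1

Positive (K, R): K4, R8, K12, R29 → +4.
Negative (D, E): E9, D28, E31 → −3.
Net charge = (+4) + (−3) = +1.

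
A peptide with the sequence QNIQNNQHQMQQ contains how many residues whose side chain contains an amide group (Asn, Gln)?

Matching residues: Q1, N2, Q4, N5, N6, Q7, Q9, Q11, Q12.

9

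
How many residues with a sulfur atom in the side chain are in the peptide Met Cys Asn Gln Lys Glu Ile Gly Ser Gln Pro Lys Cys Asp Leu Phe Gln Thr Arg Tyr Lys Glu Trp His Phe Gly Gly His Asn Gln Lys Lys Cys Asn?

4

Cysteine (C, thiol) and methionine (M, thioether) are the two sulfur-containing amino acids.
Matching residues: Met1, Cys2, Cys13, Cys33.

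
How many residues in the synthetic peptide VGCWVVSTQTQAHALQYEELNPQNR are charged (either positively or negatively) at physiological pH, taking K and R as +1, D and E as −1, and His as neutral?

3

Charged side chains at pH ~7.4: K, R (positive); D, E (negative).
Matching residues: E18, E19, R25.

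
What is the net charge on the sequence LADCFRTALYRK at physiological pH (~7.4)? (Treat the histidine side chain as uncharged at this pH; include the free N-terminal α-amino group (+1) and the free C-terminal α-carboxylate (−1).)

+2

The side chains ionized at physiological pH are Lys/Arg (+1) and Asp/Glu (−1); with His treated as neutral, nothing else contributes.
Positive (K, R): R6, R11, K12 → +3.
Negative (D, E): D3 → −1.
The N-terminus (+1) and C-terminus (−1) cancel.
Net charge = (+3) + (−1) = +2.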